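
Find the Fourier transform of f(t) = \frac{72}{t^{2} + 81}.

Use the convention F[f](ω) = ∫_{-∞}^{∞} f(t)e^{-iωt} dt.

F(ω) = 8 \pi e^{- 9 \left|{\omega}\right|}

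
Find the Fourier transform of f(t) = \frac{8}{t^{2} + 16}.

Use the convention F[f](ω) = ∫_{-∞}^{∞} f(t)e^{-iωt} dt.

F(ω) = 2 \pi e^{- 4 \left|{\omega}\right|}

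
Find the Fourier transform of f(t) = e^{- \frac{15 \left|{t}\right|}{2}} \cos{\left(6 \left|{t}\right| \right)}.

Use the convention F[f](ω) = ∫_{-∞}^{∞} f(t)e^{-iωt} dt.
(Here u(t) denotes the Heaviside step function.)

F(ω) = \frac{60 \left(4 \omega^{2} + 369\right)}{16 \omega^{4} + 648 \omega^{2} + 136161}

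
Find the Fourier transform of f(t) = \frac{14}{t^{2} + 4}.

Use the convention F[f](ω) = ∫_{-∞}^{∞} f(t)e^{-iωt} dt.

F(ω) = 7 \pi e^{- 2 \left|{\omega}\right|}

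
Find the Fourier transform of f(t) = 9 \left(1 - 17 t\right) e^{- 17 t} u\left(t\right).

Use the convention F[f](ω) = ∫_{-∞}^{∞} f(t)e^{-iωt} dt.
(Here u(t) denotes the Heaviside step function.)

F(ω) = \frac{9 i \omega}{- \omega^{2} + 34 i \omega + 289}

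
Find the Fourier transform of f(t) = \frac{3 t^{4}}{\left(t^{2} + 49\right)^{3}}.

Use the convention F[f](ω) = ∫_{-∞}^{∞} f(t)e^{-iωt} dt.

F(ω) = \frac{3 \pi \left(49 \omega^{2} - 35 \left|{\omega}\right| + 3\right) e^{- 7 \left|{\omega}\right|}}{56}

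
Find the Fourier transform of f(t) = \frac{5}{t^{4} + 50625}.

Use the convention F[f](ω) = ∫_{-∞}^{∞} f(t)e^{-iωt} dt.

F(ω) = \frac{\pi e^{- \frac{15 \sqrt{2} \left|{\omega}\right|}{2}} \sin{\left(\frac{15 \sqrt{2} \left|{\omega}\right|}{2} + \frac{\pi}{4} \right)}}{675}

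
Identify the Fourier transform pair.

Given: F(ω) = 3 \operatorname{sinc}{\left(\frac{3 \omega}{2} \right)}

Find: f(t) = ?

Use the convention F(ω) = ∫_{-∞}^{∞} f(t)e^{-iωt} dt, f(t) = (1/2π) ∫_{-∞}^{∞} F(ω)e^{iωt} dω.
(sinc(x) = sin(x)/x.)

f(t) = \begin{cases} 1 & \text{for}\: \left|{t}\right| < \frac{3}{2} \\0 & \text{otherwise} \end{cases}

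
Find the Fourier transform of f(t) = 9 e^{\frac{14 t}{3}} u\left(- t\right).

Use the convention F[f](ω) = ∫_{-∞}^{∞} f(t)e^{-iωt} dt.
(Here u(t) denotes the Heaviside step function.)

F(ω) = - \frac{27}{3 i \omega - 14}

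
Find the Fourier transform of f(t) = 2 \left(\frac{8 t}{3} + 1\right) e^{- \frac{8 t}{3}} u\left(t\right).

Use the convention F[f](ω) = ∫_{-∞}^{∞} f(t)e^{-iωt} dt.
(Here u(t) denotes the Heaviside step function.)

F(ω) = \frac{6 \left(- 3 i \omega - 16\right)}{9 \omega^{2} - 48 i \omega - 64}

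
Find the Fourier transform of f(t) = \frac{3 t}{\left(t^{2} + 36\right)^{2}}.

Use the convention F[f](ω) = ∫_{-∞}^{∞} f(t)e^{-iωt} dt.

F(ω) = - \frac{i \pi \omega e^{- 6 \left|{\omega}\right|}}{4}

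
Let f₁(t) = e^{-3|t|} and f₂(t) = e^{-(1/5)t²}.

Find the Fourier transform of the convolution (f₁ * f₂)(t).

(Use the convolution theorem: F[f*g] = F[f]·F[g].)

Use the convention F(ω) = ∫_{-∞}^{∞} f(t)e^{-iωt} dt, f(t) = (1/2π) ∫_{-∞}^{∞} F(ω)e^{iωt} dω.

F[f₁*f₂](ω) = \frac{6 \sqrt{5} \sqrt{\pi} e^{- \frac{5 \omega^{2}}{4}}}{\omega^{2} + 9}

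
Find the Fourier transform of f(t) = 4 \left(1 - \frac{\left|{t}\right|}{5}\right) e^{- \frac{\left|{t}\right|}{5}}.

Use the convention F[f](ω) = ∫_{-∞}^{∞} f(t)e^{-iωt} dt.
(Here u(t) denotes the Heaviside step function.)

F(ω) = \frac{2000 \omega^{2}}{\left(25 \omega^{2} + 1\right)^{2}}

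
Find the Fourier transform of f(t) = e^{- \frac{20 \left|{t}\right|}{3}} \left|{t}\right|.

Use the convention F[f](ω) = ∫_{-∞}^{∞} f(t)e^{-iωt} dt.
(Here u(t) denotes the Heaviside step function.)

F(ω) = \frac{18 \left(400 - 9 \omega^{2}\right)}{\left(9 \omega^{2} + 400\right)^{2}}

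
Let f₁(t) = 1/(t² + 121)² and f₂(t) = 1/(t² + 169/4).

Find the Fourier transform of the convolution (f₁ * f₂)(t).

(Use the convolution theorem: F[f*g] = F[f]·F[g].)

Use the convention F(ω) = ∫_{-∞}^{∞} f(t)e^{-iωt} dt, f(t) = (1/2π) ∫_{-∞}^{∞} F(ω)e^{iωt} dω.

F[f₁*f₂](ω) = \frac{\pi^{2} \left(11 \left|{\omega}\right| + 1\right) e^{- \frac{35 \left|{\omega}\right|}{2}}}{17303}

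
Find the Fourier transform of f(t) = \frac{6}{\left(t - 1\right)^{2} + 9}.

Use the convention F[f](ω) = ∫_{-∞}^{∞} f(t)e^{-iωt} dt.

F(ω) = 2 \pi e^{- i \omega - 3 \left|{\omega}\right|}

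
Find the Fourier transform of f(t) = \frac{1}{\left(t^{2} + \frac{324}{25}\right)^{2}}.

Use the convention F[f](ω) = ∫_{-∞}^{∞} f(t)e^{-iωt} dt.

F(ω) = \frac{25 \pi \left(18 \left|{\omega}\right| + 5\right) e^{- \frac{18 \left|{\omega}\right|}{5}}}{11664}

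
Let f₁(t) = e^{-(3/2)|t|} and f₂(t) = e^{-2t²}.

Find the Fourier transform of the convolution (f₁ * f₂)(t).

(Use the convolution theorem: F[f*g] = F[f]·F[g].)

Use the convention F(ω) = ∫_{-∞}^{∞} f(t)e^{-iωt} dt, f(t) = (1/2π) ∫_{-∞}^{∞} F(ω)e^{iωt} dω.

F[f₁*f₂](ω) = \frac{6 \sqrt{2} \sqrt{\pi} e^{- \frac{\omega^{2}}{8}}}{4 \omega^{2} + 9}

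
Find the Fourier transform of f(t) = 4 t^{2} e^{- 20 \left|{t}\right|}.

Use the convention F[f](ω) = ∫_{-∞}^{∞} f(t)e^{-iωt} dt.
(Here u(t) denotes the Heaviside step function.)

F(ω) = \frac{320 \left(400 - 3 \omega^{2}\right)}{\left(\omega^{2} + 400\right)^{3}}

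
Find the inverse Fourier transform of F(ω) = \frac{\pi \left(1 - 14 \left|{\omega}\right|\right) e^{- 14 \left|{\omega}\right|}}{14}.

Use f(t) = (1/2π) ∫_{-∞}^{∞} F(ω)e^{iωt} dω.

f(t) = \frac{2 t^{2}}{\left(t^{2} + 196\right)^{2}}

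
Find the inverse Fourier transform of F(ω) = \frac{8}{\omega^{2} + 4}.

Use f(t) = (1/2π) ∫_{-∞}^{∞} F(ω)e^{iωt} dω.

f(t) = 2 e^{- 2 \left|{t}\right|}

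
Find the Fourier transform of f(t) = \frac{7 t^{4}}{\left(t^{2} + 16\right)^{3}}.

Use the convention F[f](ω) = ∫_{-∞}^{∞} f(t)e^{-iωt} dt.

F(ω) = \frac{7 \pi \left(16 \omega^{2} - 20 \left|{\omega}\right| + 3\right) e^{- 4 \left|{\omega}\right|}}{32}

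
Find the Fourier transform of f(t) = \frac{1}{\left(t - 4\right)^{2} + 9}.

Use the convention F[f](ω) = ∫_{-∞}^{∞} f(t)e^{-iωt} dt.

F(ω) = \frac{\pi e^{- 4 i \omega - 3 \left|{\omega}\right|}}{3}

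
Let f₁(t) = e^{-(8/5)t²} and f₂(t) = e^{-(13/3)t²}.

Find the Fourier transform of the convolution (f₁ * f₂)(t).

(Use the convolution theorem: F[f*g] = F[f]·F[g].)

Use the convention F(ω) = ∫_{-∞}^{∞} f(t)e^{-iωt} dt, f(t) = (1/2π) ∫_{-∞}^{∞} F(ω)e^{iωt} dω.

F[f₁*f₂](ω) = \frac{\sqrt{390} \pi e^{- \frac{89 \omega^{2}}{416}}}{52}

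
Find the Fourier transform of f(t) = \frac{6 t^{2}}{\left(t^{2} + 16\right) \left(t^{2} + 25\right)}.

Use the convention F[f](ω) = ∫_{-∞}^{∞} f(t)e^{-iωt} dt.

F(ω) = \frac{2 \pi \left(5 - 4 e^{\left|{\omega}\right|}\right) e^{- 5 \left|{\omega}\right|}}{3}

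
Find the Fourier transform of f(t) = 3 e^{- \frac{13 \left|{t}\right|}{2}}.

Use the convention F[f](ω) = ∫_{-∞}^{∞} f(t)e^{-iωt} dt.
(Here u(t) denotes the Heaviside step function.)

F(ω) = \frac{156}{4 \omega^{2} + 169}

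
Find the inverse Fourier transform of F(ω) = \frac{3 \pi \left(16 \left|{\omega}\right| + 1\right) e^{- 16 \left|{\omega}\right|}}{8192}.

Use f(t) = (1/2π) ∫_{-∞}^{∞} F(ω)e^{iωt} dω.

f(t) = \frac{3}{\left(t^{2} + 256\right)^{2}}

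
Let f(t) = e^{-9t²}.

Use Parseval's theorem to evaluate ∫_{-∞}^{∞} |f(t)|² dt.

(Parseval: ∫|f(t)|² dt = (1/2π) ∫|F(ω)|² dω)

∫|f(t)|² dt = \frac{\sqrt{2} \sqrt{\pi}}{6}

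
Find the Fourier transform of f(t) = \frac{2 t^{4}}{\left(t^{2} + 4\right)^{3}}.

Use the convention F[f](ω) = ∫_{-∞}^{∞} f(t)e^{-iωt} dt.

F(ω) = \frac{\pi \left(4 \omega^{2} - 10 \left|{\omega}\right| + 3\right) e^{- 2 \left|{\omega}\right|}}{8}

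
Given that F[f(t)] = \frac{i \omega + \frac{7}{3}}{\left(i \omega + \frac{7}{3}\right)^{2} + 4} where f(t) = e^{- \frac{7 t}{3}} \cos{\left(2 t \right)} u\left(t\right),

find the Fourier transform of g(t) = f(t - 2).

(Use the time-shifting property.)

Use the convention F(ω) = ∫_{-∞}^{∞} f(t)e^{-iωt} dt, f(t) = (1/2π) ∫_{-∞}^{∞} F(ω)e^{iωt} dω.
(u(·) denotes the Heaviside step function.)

F[g](ω) = \frac{3 \left(3 i \omega + 7\right) e^{- 2 i \omega}}{\left(3 i \omega + 7\right)^{2} + 36}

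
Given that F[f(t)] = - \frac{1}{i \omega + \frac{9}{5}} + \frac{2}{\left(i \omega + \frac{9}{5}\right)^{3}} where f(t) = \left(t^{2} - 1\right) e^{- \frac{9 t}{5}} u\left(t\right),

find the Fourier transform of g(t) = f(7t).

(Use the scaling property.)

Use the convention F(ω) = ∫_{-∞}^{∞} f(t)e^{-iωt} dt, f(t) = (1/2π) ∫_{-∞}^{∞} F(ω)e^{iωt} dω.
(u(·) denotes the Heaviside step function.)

F[g](ω) = \frac{5 \left(12250 i \omega - \left(5 i \omega + 63\right)^{3} + 154350\right)}{\left(5 i \omega + 63\right)^{4}}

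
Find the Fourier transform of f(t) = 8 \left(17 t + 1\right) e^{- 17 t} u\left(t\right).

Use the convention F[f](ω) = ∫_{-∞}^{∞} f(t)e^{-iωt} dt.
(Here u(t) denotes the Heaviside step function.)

F(ω) = \frac{8 \left(- i \omega - 34\right)}{\omega^{2} - 34 i \omega - 289}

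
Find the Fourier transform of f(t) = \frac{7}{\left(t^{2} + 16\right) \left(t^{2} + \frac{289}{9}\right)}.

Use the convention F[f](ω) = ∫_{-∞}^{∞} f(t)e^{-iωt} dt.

F(ω) = \frac{63 \pi e^{- 4 \left|{\omega}\right|}}{580} - \frac{189 \pi e^{- \frac{17 \left|{\omega}\right|}{3}}}{2465}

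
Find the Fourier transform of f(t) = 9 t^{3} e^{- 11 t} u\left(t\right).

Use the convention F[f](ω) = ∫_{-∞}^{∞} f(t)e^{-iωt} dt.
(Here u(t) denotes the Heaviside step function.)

F(ω) = \frac{54}{\left(i \omega + 11\right)^{4}}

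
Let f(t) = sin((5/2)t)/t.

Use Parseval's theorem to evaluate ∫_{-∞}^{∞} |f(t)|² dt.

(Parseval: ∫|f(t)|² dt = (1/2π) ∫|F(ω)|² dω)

∫|f(t)|² dt = \frac{5 \pi}{2}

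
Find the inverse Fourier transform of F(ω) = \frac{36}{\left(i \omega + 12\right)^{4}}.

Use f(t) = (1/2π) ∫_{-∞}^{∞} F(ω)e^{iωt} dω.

f(t) = 6 t^{3} e^{- 12 t} u\left(t\right)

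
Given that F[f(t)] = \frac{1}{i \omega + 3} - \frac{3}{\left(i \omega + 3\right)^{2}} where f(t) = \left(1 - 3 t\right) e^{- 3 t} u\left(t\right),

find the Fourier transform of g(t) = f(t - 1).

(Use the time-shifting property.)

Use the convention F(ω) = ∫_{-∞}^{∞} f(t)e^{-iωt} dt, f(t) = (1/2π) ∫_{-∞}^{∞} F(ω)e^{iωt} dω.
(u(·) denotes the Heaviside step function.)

F[g](ω) = \frac{i \omega e^{- i \omega}}{- \omega^{2} + 6 i \omega + 9}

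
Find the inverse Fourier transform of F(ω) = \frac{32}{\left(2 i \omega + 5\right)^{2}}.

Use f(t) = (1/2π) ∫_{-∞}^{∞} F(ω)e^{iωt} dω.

f(t) = 8 t e^{- \frac{5 t}{2}} u\left(t\right)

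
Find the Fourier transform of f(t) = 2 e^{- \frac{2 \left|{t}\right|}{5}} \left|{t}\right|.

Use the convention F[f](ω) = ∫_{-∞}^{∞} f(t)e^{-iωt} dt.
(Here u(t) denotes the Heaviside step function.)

F(ω) = \frac{100 \left(4 - 25 \omega^{2}\right)}{\left(25 \omega^{2} + 4\right)^{2}}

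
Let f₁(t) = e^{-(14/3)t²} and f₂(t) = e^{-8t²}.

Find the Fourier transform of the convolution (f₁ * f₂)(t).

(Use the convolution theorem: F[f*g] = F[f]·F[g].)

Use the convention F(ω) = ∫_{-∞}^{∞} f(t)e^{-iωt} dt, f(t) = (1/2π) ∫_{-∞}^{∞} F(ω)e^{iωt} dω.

F[f₁*f₂](ω) = \frac{\sqrt{21} \pi e^{- \frac{19 \omega^{2}}{224}}}{28}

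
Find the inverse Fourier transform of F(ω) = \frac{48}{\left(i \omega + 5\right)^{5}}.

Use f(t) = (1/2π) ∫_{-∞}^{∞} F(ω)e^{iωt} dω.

f(t) = 2 t^{4} e^{- 5 t} u\left(t\right)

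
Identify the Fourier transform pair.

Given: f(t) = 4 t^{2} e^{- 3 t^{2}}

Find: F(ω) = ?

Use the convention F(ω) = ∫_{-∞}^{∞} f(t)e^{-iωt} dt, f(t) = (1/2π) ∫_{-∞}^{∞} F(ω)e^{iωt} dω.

F(ω) = \frac{\sqrt{3} \sqrt{\pi} \left(6 - \omega^{2}\right) e^{- \frac{\omega^{2}}{12}}}{27}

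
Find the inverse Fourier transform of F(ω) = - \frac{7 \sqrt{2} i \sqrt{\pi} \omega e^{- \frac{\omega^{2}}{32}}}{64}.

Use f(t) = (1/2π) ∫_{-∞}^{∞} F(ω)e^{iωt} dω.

f(t) = 7 t e^{- 8 t^{2}}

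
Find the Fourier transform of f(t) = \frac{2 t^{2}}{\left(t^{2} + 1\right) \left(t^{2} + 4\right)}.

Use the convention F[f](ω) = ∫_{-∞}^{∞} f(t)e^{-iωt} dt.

F(ω) = \frac{2 \pi \left(2 - e^{\left|{\omega}\right|}\right) e^{- 2 \left|{\omega}\right|}}{3}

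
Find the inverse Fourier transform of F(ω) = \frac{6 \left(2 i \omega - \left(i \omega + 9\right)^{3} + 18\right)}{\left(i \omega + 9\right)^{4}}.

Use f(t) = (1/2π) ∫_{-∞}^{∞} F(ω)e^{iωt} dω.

f(t) = 6 \left(t^{2} - 1\right) e^{- 9 t} u\left(t\right)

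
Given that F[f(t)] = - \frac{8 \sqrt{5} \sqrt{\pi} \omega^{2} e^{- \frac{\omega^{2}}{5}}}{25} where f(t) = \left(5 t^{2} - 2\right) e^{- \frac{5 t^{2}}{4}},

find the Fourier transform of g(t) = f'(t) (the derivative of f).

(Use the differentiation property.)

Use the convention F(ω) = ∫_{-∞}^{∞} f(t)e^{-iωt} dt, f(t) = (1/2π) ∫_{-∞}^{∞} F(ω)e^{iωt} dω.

F[g](ω) = - \frac{8 \sqrt{5} i \sqrt{\pi} \omega^{3} e^{- \frac{\omega^{2}}{5}}}{25}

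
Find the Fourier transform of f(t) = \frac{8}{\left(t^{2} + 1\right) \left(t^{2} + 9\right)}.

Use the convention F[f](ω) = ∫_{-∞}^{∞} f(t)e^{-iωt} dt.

F(ω) = \pi e^{- \left|{\omega}\right|} - \frac{\pi e^{- 3 \left|{\omega}\right|}}{3}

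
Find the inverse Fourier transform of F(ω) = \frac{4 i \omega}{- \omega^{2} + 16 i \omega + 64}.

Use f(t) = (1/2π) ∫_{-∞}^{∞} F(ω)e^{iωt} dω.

f(t) = 4 \left(1 - 8 t\right) e^{- 8 t} u\left(t\right)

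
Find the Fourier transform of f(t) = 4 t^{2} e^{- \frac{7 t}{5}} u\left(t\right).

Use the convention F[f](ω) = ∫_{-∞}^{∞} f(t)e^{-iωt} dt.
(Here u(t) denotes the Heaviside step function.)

F(ω) = \frac{1000}{\left(5 i \omega + 7\right)^{3}}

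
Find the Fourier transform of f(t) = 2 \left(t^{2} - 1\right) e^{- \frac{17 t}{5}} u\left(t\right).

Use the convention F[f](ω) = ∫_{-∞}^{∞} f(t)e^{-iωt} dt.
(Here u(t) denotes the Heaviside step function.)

F(ω) = \frac{10 \left(250 i \omega - \left(5 i \omega + 17\right)^{3} + 850\right)}{\left(5 i \omega + 17\right)^{4}}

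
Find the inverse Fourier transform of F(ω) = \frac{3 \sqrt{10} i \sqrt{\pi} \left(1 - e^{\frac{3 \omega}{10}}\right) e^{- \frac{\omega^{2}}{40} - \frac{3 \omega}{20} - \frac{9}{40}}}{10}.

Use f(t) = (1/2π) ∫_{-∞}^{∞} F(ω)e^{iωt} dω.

f(t) = 6 e^{- 10 t^{2}} \sin{\left(3 t \right)}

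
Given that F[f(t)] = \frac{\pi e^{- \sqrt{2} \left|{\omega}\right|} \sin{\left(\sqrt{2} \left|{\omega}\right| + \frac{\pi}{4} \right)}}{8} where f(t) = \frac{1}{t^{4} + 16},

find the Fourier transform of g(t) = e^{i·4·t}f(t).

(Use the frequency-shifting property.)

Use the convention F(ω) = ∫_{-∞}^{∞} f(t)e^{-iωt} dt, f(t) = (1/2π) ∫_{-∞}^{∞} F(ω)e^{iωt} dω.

F[g](ω) = \frac{\pi e^{- \sqrt{2} \left|{\omega - 4}\right|} \sin{\left(\sqrt{2} \left|{\omega - 4}\right| + \frac{\pi}{4} \right)}}{8}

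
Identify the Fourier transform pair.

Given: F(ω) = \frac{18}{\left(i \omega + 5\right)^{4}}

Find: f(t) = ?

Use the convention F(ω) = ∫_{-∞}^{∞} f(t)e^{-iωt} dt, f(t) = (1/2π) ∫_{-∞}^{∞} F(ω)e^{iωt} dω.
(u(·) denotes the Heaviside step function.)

f(t) = 3 t^{3} e^{- 5 t} u\left(t\right)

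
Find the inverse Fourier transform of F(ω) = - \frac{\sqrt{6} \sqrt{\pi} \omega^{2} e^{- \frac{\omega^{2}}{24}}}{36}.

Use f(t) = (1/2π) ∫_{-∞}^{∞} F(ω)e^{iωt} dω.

f(t) = \left(24 t^{2} - 2\right) e^{- 6 t^{2}}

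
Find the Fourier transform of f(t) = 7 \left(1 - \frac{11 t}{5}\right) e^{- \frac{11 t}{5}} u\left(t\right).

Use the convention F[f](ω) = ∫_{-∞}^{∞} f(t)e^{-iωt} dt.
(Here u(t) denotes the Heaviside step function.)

F(ω) = \frac{175 i \omega}{- 25 \omega^{2} + 110 i \omega + 121}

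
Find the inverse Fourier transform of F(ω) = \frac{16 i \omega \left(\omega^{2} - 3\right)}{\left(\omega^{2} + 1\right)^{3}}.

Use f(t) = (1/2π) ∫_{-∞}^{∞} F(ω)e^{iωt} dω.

f(t) = 4 t e^{- \left|{t}\right|} \left|{t}\right|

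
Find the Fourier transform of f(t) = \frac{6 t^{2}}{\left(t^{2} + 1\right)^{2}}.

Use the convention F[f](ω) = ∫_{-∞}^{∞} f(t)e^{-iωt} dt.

F(ω) = 3 \pi \left(1 - \left|{\omega}\right|\right) e^{- \left|{\omega}\right|}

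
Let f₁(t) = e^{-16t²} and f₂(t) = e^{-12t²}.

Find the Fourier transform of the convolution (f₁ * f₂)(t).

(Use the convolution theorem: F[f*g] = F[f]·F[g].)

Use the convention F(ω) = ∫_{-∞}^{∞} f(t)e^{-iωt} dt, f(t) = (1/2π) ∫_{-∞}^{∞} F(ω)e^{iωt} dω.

F[f₁*f₂](ω) = \frac{\sqrt{3} \pi e^{- \frac{7 \omega^{2}}{192}}}{24}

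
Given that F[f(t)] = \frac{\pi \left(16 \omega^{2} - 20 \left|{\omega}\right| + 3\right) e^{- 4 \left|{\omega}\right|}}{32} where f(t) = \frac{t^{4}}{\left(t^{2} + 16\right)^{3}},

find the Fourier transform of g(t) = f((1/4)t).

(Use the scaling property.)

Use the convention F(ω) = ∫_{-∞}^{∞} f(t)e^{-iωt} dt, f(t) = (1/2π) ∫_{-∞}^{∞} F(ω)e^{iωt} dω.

F[g](ω) = \frac{\pi \left(256 \omega^{2} - 80 \left|{\omega}\right| + 3\right) e^{- 16 \left|{\omega}\right|}}{8}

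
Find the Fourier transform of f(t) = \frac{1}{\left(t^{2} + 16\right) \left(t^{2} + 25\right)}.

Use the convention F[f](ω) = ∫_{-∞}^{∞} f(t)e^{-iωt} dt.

F(ω) = \frac{\pi \left(5 e^{\left|{\omega}\right|} - 4\right) e^{- 5 \left|{\omega}\right|}}{180}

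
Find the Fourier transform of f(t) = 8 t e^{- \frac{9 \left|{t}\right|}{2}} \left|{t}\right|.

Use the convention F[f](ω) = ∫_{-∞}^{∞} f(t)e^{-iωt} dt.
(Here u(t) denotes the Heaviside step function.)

F(ω) = \frac{512 i \omega \left(4 \omega^{2} - 243\right)}{\left(4 \omega^{2} + 81\right)^{3}}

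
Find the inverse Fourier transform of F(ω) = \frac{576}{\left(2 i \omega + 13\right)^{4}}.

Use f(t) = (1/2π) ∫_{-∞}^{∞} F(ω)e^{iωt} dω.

f(t) = 6 t^{3} e^{- \frac{13 t}{2}} u\left(t\right)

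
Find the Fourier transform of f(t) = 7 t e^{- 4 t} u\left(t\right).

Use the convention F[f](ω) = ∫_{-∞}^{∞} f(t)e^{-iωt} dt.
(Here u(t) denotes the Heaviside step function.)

F(ω) = \frac{7}{\left(i \omega + 4\right)^{2}}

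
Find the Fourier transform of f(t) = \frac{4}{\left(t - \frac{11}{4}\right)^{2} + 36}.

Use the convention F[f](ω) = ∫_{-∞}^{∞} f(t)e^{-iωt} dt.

F(ω) = \frac{2 \pi e^{- \frac{11 i \omega}{4} - 6 \left|{\omega}\right|}}{3}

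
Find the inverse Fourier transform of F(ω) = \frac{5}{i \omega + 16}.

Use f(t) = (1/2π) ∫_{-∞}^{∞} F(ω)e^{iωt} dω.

f(t) = 5 e^{- 16 t} u\left(t\right)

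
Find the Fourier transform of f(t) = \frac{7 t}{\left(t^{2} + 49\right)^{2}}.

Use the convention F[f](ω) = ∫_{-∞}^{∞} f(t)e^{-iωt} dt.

F(ω) = - \frac{i \pi \omega e^{- 7 \left|{\omega}\right|}}{2}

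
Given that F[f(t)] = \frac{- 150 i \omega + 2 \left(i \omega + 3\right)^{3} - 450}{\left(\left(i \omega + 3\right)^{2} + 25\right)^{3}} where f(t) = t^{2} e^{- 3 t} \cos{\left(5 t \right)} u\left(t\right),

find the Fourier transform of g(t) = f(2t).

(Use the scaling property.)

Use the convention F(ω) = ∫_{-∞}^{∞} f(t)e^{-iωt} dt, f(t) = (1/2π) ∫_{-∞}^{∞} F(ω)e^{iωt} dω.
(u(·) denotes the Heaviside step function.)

F[g](ω) = \frac{8 \left(- 300 i \omega + \left(i \omega + 6\right)^{3} - 1800\right)}{\left(\left(i \omega + 6\right)^{2} + 100\right)^{3}}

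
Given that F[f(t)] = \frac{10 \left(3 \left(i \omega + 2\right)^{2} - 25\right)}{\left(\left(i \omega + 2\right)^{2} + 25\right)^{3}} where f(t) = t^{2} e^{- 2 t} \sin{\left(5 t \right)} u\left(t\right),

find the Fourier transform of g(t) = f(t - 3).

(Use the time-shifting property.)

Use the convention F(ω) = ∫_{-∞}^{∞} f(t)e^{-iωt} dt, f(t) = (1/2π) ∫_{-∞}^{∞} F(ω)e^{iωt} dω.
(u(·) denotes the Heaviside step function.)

F[g](ω) = \frac{10 \left(3 \left(i \omega + 2\right)^{2} - 25\right) e^{- 3 i \omega}}{\left(\left(i \omega + 2\right)^{2} + 25\right)^{3}}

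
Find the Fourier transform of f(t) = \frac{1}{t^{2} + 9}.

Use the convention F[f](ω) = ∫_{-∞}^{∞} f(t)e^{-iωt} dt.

F(ω) = \frac{\pi e^{- 3 \left|{\omega}\right|}}{3}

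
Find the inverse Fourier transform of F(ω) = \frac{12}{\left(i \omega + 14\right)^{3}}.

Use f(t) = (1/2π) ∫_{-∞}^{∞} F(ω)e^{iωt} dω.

f(t) = 6 t^{2} e^{- 14 t} u\left(t\right)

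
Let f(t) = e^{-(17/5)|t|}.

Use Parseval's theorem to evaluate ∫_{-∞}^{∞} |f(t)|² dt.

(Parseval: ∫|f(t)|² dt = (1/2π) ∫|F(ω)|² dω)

∫|f(t)|² dt = \frac{5}{17}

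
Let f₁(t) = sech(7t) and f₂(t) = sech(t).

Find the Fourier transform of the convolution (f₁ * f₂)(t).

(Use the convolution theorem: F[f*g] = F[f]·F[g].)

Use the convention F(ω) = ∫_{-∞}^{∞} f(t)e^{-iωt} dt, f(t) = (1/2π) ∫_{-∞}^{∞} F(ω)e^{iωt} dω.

F[f₁*f₂](ω) = \frac{\pi^{2}}{7 \cosh{\left(\frac{\pi \omega}{14} \right)} \cosh{\left(\frac{\pi \omega}{2} \right)}}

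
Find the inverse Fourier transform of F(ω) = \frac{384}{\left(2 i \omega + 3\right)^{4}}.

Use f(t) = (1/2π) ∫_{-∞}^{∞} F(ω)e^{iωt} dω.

f(t) = 4 t^{3} e^{- \frac{3 t}{2}} u\left(t\right)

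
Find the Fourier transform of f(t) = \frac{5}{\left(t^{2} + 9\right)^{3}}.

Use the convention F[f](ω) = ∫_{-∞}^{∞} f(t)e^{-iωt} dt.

F(ω) = \frac{5 \pi \left(3 \omega^{2} + 3 \left|{\omega}\right| + 1\right) e^{- 3 \left|{\omega}\right|}}{648}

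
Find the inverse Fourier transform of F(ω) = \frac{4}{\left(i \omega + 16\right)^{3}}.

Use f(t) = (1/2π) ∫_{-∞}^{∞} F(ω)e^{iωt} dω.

f(t) = 2 t^{2} e^{- 16 t} u\left(t\right)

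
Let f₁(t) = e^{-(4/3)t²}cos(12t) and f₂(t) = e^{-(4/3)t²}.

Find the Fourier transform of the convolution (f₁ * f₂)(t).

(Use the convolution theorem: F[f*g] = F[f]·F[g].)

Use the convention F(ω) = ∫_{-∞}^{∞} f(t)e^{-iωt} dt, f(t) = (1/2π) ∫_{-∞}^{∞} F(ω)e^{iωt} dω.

F[f₁*f₂](ω) = \frac{3 \pi \left(e^{9 \omega} + 1\right) e^{- \frac{3 \omega^{2}}{8} - \frac{9 \omega}{2} - 27}}{8}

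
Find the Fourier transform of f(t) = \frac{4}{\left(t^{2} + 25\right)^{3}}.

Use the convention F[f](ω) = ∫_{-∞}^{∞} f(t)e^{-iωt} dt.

F(ω) = \frac{\pi \left(25 \omega^{2} + 15 \left|{\omega}\right| + 3\right) e^{- 5 \left|{\omega}\right|}}{6250}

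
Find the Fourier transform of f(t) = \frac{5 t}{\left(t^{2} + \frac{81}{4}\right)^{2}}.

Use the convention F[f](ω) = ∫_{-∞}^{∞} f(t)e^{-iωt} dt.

F(ω) = - \frac{5 i \pi \omega e^{- \frac{9 \left|{\omega}\right|}{2}}}{9}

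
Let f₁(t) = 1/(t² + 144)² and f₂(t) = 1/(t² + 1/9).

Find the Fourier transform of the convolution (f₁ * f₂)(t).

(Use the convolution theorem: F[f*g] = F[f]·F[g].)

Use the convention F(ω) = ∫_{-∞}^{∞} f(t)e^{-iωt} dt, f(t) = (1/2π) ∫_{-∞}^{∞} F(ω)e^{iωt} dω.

F[f₁*f₂](ω) = \frac{\pi^{2} \left(12 \left|{\omega}\right| + 1\right) e^{- \frac{37 \left|{\omega}\right|}{3}}}{1152}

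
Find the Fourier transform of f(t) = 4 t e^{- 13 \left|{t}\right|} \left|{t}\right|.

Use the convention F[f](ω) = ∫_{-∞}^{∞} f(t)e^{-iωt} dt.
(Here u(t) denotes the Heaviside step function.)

F(ω) = \frac{16 i \omega \left(\omega^{2} - 507\right)}{\left(\omega^{2} + 169\right)^{3}}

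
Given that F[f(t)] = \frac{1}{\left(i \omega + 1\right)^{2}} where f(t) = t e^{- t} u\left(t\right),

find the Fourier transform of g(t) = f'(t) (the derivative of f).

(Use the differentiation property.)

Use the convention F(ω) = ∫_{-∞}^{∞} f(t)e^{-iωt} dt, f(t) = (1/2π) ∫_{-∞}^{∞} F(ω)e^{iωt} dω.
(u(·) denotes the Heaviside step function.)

F[g](ω) = \frac{i \omega}{\left(i \omega + 1\right)^{2}}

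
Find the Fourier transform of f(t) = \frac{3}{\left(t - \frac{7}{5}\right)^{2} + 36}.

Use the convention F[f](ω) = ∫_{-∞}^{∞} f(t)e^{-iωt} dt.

F(ω) = \frac{\pi e^{- \frac{7 i \omega}{5} - 6 \left|{\omega}\right|}}{2}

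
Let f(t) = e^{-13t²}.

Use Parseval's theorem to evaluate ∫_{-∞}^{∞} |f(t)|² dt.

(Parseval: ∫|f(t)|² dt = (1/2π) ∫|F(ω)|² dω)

∫|f(t)|² dt = \frac{\sqrt{26} \sqrt{\pi}}{26}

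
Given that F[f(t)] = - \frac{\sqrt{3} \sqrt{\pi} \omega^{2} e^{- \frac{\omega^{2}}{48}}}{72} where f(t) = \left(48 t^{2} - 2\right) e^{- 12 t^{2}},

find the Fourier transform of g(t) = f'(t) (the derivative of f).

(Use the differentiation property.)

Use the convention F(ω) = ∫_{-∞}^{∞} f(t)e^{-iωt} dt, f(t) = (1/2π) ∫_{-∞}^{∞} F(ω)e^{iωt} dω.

F[g](ω) = - \frac{\sqrt{3} i \sqrt{\pi} \omega^{3} e^{- \frac{\omega^{2}}{48}}}{72}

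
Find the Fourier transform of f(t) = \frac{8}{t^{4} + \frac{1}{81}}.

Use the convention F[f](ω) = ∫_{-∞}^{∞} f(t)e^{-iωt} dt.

F(ω) = 216 \pi e^{- \frac{\sqrt{2} \left|{\omega}\right|}{6}} \sin{\left(\frac{\sqrt{2} \left|{\omega}\right|}{6} + \frac{\pi}{4} \right)}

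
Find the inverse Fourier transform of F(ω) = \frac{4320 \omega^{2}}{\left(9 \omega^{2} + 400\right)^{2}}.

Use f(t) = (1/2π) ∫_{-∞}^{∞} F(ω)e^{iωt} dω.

f(t) = 2 \left(1 - \frac{20 \left|{t}\right|}{3}\right) e^{- \frac{20 \left|{t}\right|}{3}}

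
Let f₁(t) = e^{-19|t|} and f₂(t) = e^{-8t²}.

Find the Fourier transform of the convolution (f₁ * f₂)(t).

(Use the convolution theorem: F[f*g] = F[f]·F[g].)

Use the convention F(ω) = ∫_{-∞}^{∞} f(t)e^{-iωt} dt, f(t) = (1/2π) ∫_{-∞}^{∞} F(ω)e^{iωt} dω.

F[f₁*f₂](ω) = \frac{19 \sqrt{2} \sqrt{\pi} e^{- \frac{\omega^{2}}{32}}}{2 \left(\omega^{2} + 361\right)}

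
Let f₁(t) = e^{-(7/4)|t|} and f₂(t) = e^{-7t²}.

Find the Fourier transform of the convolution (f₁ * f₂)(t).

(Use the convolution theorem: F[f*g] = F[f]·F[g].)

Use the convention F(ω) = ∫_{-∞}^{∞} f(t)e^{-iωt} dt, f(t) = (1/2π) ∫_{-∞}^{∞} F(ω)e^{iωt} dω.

F[f₁*f₂](ω) = \frac{8 \sqrt{7} \sqrt{\pi} e^{- \frac{\omega^{2}}{28}}}{16 \omega^{2} + 49}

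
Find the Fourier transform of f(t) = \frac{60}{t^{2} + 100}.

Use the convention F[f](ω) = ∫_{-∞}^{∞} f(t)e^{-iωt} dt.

F(ω) = 6 \pi e^{- 10 \left|{\omega}\right|}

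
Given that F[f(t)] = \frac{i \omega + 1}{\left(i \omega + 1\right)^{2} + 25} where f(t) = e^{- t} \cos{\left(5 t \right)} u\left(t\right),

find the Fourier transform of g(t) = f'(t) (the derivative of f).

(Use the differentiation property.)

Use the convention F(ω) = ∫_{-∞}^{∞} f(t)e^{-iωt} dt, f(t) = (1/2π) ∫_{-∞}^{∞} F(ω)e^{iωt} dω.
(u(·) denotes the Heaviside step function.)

F[g](ω) = \frac{\omega \left(\omega - i\right)}{\omega^{2} - 2 i \omega - 26}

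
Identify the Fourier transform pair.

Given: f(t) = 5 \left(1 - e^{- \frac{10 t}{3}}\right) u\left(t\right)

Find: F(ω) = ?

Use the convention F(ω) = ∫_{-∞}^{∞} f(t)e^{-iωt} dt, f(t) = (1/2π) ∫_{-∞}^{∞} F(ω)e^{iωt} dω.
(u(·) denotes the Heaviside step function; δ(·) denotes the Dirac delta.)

F(ω) = 5 \pi \delta\left(\omega\right) - \frac{50 i}{3 \omega \left(i \omega + \frac{10}{3}\right)}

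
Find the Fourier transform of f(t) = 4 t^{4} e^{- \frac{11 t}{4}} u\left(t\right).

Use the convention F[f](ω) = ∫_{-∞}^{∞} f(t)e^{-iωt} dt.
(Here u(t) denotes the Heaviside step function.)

F(ω) = \frac{98304}{\left(4 i \omega + 11\right)^{5}}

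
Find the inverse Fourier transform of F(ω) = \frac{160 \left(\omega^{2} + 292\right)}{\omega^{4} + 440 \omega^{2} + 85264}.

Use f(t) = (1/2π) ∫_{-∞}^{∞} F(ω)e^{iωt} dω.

f(t) = 5 e^{- 16 \left|{t}\right|} \cos{\left(6 \left|{t}\right| \right)}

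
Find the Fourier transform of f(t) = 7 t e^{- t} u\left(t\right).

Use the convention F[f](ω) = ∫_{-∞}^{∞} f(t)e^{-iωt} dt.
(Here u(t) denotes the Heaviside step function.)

F(ω) = \frac{7}{\left(i \omega + 1\right)^{2}}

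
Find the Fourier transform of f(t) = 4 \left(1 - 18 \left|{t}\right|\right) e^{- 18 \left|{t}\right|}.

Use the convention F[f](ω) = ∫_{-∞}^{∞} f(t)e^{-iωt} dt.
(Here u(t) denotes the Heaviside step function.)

F(ω) = \frac{288 \omega^{2}}{\left(\omega^{2} + 324\right)^{2}}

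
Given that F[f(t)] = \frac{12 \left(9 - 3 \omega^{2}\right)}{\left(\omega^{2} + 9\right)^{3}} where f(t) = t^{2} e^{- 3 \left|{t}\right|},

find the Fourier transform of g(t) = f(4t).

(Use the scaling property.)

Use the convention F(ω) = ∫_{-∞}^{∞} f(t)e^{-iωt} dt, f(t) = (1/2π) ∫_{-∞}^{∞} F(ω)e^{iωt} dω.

F[g](ω) = \frac{2304 \left(48 - \omega^{2}\right)}{\left(\omega^{2} + 144\right)^{3}}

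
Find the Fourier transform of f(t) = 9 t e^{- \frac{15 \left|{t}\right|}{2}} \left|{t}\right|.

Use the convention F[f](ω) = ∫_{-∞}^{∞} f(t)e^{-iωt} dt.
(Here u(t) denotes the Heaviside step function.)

F(ω) = \frac{576 i \omega \left(4 \omega^{2} - 675\right)}{\left(4 \omega^{2} + 225\right)^{3}}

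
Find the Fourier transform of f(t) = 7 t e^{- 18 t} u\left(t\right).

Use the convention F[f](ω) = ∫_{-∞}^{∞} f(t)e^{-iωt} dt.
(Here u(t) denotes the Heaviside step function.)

F(ω) = \frac{7}{\left(i \omega + 18\right)^{2}}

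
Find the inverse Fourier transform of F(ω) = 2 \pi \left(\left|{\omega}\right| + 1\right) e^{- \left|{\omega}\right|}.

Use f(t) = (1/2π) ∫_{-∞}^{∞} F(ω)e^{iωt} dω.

f(t) = \frac{4}{\left(t^{2} + 1\right)^{2}}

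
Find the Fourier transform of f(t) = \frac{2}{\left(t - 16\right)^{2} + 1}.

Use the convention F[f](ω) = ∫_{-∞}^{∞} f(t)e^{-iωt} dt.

F(ω) = 2 \pi e^{- 16 i \omega - \left|{\omega}\right|}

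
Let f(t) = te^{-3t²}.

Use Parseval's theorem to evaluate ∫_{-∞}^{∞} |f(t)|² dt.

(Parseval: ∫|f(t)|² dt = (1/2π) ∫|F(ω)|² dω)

∫|f(t)|² dt = \frac{\sqrt{6} \sqrt{\pi}}{72}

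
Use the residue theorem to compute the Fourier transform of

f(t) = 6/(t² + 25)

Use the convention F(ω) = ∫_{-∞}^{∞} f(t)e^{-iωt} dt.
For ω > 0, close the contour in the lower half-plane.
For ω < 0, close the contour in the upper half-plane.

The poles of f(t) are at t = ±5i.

Let g(z) = f(z)e^{-iωz}; for large |z| the factor e^{-iωz} decays in the lower half-plane when ω > 0 and in the upper half-plane when ω < 0.

Case ω > 0 (lower half-plane, clockwise contour ⇒ F(ω) = -2πi·ΣRes):
  Res_{z = - 5 i} g(z) = \frac{3 i e^{- 5 \omega}}{5}
  F(ω) = -2πi·ΣRes = \frac{6 \pi e^{- 5 \omega}}{5}

Case ω < 0 (upper half-plane, counterclockwise contour ⇒ F(ω) = +2πi·ΣRes):
  Res_{z = 5 i} g(z) = - \frac{3 i e^{5 \omega}}{5}
  F(ω) = 2πi·ΣRes = \frac{6 \pi e^{5 \omega}}{5}

Both cases combine into a single formula in |ω|:

F(ω) = \frac{6 \pi e^{- 5 \left|{\omega}\right|}}{5}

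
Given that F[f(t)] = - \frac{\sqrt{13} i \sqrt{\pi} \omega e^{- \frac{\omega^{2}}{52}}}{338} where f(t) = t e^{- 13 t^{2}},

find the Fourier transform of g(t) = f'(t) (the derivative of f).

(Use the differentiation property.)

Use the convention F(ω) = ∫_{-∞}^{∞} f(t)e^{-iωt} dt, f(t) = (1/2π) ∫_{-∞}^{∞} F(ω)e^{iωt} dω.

F[g](ω) = \frac{\sqrt{13} \sqrt{\pi} \omega^{2} e^{- \frac{\omega^{2}}{52}}}{338}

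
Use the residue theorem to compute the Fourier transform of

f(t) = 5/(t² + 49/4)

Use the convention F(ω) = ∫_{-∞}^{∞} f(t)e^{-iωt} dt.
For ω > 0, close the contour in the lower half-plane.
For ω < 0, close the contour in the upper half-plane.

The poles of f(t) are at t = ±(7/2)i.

Let g(z) = f(z)e^{-iωz}; for large |z| the factor e^{-iωz} decays in the lower half-plane when ω > 0 and in the upper half-plane when ω < 0.

Case ω > 0 (lower half-plane, clockwise contour ⇒ F(ω) = -2πi·ΣRes):
  Res_{z = - \frac{7 i}{2}} g(z) = \frac{5 i e^{- \frac{7 \omega}{2}}}{7}
  F(ω) = -2πi·ΣRes = \frac{10 \pi e^{- \frac{7 \omega}{2}}}{7}

Case ω < 0 (upper half-plane, counterclockwise contour ⇒ F(ω) = +2πi·ΣRes):
  Res_{z = \frac{7 i}{2}} g(z) = - \frac{5 i e^{\frac{7 \omega}{2}}}{7}
  F(ω) = 2πi·ΣRes = \frac{10 \pi e^{\frac{7 \omega}{2}}}{7}

Both cases combine into a single formula in |ω|:

F(ω) = \frac{10 \pi e^{- \frac{7 \left|{\omega}\right|}{2}}}{7}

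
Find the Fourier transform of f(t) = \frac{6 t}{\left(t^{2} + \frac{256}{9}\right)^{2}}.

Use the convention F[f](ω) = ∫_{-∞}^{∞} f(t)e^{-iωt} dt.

F(ω) = - \frac{9 i \pi \omega e^{- \frac{16 \left|{\omega}\right|}{3}}}{16}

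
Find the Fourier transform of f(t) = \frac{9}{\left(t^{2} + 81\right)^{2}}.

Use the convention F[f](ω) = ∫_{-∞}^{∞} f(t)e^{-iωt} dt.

F(ω) = \frac{\pi \left(9 \left|{\omega}\right| + 1\right) e^{- 9 \left|{\omega}\right|}}{162}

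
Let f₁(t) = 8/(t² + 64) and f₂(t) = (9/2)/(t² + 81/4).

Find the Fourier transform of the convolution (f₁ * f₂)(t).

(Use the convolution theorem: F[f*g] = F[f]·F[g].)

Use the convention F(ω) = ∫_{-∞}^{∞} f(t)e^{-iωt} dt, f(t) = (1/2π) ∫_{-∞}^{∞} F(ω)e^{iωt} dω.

F[f₁*f₂](ω) = \pi^{2} e^{- \frac{25 \left|{\omega}\right|}{2}}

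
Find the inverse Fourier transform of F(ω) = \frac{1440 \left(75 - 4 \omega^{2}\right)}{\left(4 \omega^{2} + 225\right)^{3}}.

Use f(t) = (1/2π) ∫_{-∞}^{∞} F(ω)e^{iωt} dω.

f(t) = t^{2} e^{- \frac{15 \left|{t}\right|}{2}}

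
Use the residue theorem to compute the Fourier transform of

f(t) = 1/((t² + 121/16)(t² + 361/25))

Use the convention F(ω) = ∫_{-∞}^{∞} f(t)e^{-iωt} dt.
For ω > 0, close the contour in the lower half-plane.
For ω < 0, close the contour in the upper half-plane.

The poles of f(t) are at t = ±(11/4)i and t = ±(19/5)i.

Let g(z) = f(z)e^{-iωz}; for large |z| the factor e^{-iωz} decays in the lower half-plane when ω > 0 and in the upper half-plane when ω < 0.

Case ω > 0 (lower half-plane, clockwise contour ⇒ F(ω) = -2πi·ΣRes):
  Res_{z = - \frac{11 i}{4}} g(z) = \frac{800 i e^{- \frac{11 \omega}{4}}}{30261}
  Res_{z = - \frac{19 i}{5}} g(z) = - \frac{1000 i e^{- \frac{19 \omega}{5}}}{52269}
  F(ω) = -2πi·ΣRes = \frac{1600 \pi e^{- \frac{11 \omega}{4}}}{30261} - \frac{2000 \pi e^{- \frac{19 \omega}{5}}}{52269}

Case ω < 0 (upper half-plane, counterclockwise contour ⇒ F(ω) = +2πi·ΣRes):
  Res_{z = \frac{11 i}{4}} g(z) = - \frac{800 i e^{\frac{11 \omega}{4}}}{30261}
  Res_{z = \frac{19 i}{5}} g(z) = \frac{1000 i e^{\frac{19 \omega}{5}}}{52269}
  F(ω) = 2πi·ΣRes = \frac{400 \pi \left(- 55 e^{\frac{19 \omega}{5}} + 76 e^{\frac{11 \omega}{4}}\right)}{574959}

Both cases combine into a single formula in |ω|:

F(ω) = \frac{1600 \pi e^{- \frac{11 \left|{\omega}\right|}{4}}}{30261} - \frac{2000 \pi e^{- \frac{19 \left|{\omega}\right|}{5}}}{52269}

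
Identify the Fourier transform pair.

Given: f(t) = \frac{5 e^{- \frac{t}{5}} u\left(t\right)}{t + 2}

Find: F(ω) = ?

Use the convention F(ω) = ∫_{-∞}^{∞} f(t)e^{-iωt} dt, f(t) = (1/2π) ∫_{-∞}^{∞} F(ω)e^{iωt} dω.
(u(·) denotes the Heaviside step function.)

F(ω) = 5 e^{2 i \omega + \frac{2}{5}} \operatorname{E}_{1}\left(2 i \omega + \frac{2}{5}\right)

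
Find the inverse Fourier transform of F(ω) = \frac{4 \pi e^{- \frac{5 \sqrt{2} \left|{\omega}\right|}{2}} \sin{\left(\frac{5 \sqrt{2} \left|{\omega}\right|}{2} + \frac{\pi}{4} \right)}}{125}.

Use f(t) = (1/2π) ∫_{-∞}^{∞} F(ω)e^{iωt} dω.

f(t) = \frac{4}{t^{4} + 625}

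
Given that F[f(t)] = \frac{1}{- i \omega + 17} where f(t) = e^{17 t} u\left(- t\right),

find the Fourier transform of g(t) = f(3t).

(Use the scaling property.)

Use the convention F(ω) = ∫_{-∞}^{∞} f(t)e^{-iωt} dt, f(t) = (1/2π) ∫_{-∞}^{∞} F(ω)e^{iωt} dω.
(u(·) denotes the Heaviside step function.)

F[g](ω) = \frac{i}{\omega + 51 i}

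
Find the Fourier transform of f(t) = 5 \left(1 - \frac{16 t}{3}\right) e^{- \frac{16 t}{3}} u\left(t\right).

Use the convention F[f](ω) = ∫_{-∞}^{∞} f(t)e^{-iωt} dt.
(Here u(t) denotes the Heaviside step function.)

F(ω) = \frac{45 i \omega}{- 9 \omega^{2} + 96 i \omega + 256}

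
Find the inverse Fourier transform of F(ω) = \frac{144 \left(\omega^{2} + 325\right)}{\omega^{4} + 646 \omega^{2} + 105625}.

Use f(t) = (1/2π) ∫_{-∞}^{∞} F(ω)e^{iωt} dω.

f(t) = 4 e^{- 18 \left|{t}\right|} \cos{\left(\left|{t}\right| \right)}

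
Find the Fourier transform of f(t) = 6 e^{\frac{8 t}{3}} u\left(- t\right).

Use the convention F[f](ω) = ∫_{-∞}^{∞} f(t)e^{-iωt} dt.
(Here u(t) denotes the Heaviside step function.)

F(ω) = - \frac{18}{3 i \omega - 8}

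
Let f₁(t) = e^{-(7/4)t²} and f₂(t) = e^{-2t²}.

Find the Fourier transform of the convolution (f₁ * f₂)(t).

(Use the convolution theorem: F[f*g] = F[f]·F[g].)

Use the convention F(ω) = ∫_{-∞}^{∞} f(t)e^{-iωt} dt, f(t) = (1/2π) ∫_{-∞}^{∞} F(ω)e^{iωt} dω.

F[f₁*f₂](ω) = \frac{\sqrt{14} \pi e^{- \frac{15 \omega^{2}}{56}}}{7}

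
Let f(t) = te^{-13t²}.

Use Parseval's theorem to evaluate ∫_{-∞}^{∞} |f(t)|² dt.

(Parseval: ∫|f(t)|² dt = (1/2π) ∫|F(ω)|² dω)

∫|f(t)|² dt = \frac{\sqrt{26} \sqrt{\pi}}{1352}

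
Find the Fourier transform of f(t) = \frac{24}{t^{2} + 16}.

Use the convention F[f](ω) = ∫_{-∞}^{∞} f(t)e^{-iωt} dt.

F(ω) = 6 \pi e^{- 4 \left|{\omega}\right|}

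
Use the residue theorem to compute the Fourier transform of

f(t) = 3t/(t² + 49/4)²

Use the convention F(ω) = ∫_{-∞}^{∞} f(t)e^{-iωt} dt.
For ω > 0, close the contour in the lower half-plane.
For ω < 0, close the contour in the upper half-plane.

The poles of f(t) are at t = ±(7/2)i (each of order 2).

Let g(z) = f(z)e^{-iωz}; for large |z| the factor e^{-iωz} decays in the lower half-plane when ω > 0 and in the upper half-plane when ω < 0.

Case ω > 0 (lower half-plane, clockwise contour ⇒ F(ω) = -2πi·ΣRes):
  Res_{z = - \frac{7 i}{2}} g(z) = \frac{3 \omega e^{- \frac{7 \omega}{2}}}{14} (pole of order 2)
  F(ω) = -2πi·ΣRes = - \frac{3 i \pi \omega e^{- \frac{7 \omega}{2}}}{7}

Case ω < 0 (upper half-plane, counterclockwise contour ⇒ F(ω) = +2πi·ΣRes):
  Res_{z = \frac{7 i}{2}} g(z) = - \frac{3 \omega e^{\frac{7 \omega}{2}}}{14} (pole of order 2)
  F(ω) = 2πi·ΣRes = - \frac{3 i \pi \omega e^{\frac{7 \omega}{2}}}{7}

Both cases combine into a single formula in |ω|:

F(ω) = - \frac{3 i \pi \omega e^{- \frac{7 \left|{\omega}\right|}{2}}}{7}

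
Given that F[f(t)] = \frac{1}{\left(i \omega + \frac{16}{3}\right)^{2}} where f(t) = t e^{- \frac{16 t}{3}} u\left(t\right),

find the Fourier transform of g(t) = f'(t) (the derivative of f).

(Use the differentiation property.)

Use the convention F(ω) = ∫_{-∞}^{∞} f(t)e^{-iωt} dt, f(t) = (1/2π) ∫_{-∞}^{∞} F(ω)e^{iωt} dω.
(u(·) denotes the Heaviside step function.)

F[g](ω) = \frac{9 i \omega}{\left(3 i \omega + 16\right)^{2}}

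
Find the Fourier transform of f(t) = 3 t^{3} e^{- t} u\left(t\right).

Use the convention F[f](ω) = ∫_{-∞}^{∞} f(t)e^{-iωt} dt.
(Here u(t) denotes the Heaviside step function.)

F(ω) = \frac{18}{\left(i \omega + 1\right)^{4}}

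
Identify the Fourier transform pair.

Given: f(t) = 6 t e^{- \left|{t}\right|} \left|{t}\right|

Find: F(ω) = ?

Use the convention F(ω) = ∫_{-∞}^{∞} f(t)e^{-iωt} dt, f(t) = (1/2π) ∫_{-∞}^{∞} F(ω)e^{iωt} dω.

F(ω) = \frac{24 i \omega \left(\omega^{2} - 3\right)}{\left(\omega^{2} + 1\right)^{3}}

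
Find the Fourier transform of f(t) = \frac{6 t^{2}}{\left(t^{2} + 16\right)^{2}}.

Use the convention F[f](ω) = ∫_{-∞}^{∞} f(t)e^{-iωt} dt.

F(ω) = \frac{3 \pi \left(1 - 4 \left|{\omega}\right|\right) e^{- 4 \left|{\omega}\right|}}{4}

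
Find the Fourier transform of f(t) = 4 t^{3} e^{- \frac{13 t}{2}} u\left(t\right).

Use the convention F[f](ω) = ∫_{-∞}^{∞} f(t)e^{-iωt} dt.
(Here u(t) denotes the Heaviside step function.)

F(ω) = \frac{384}{\left(2 i \omega + 13\right)^{4}}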